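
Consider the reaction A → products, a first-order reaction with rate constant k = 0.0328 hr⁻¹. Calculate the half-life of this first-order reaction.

21.13 hr

Step 1: For a first-order reaction, t₁/₂ = ln(2)/k
Step 2: t₁/₂ = ln(2)/0.0328
Step 3: t₁/₂ = 0.6931/0.0328 = 21.13 hr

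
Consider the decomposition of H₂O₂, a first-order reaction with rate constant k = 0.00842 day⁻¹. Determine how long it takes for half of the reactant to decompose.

82.32 day

Step 1: For a first-order reaction, t₁/₂ = ln(2)/k
Step 2: t₁/₂ = ln(2)/0.00842
Step 3: t₁/₂ = 0.6931/0.00842 = 82.32 day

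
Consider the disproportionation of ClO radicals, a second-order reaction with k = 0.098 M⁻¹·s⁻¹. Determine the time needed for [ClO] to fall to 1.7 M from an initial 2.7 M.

2.223 s

Step 1: For second-order: t = (1/[ClO] - 1/[ClO]₀)/k
Step 2: t = (1/1.7 - 1/2.7)/0.098
Step 3: t = (0.5882 - 0.3704)/0.098
Step 4: t = 0.2179/0.098 = 2.223 s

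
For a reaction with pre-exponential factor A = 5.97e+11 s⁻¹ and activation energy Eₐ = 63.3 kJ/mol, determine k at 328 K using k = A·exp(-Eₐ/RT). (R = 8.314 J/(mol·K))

4.95e+01 s⁻¹

Step 1: Use the Arrhenius equation: k = A × exp(-Eₐ/RT)
Step 2: Convert Eₐ to J/mol: 63.3 kJ/mol = 63300 J/mol
Step 3: Calculate the exponent: -Eₐ/(RT) = -63300/(8.314 × 328) = -23.21239
Step 4: k = 5.97e+11 × exp(-23.21239)
Step 5: k = 5.97e+11 × 8.29826e-11 = 4.9541e+01 s⁻¹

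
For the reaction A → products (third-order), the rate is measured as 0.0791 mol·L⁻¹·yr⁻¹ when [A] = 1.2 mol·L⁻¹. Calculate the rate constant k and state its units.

0.04578 (mol·L⁻¹)⁻²·yr⁻¹

Step 1: rate = k[A]^3, so k = rate / [A]^3.
Step 2: k = 0.0791 / (1.2)^3 = 0.0791 / 1.728.
Step 3: k = 0.04578 (mol·L⁻¹)⁻²·yr⁻¹.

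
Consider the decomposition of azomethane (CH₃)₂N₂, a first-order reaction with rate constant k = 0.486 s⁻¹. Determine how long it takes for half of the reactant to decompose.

1.426 s

Step 1: For a first-order reaction, t₁/₂ = ln(2)/k
Step 2: t₁/₂ = ln(2)/0.486
Step 3: t₁/₂ = 0.6931/0.486 = 1.426 s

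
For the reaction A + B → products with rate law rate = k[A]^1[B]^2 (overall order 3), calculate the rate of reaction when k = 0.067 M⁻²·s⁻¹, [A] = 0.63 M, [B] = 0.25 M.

0.002638 M/s

Step 1: The rate law is rate = k[A]^1[B]^2, overall order = 1+2 = 3
Step 2: Substitute values: rate = 0.067 × (0.63)^1 × (0.25)^2
Step 3: rate = 0.067 × 0.63 × 0.0625 = 0.00263813 M/s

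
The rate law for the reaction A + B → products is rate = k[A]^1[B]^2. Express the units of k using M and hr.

M⁻²·hr⁻¹

Step 1: Overall order = 1 + 2 = 3.
Step 2: rate has units M·hr⁻¹; [A]^1[B]^2 has units M^3.
Step 3: k = rate/([A]^1[B]^2), so units of k = M^(1-3)·hr⁻¹ = M⁻²·hr⁻¹.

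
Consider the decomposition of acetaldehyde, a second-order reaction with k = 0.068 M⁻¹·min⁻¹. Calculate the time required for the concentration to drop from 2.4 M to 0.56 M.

20.13 min

Step 1: For second-order: t = (1/[CH₃CHO] - 1/[CH₃CHO]₀)/k
Step 2: t = (1/0.56 - 1/2.4)/0.068
Step 3: t = (1.786 - 0.4167)/0.068
Step 4: t = 1.369/0.068 = 20.13 min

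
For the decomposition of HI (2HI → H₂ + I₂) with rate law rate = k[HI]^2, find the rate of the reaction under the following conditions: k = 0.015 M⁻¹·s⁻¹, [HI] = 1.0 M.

0.015 M/s

Step 1: Identify the rate law: rate = k[HI]^2
Step 2: Substitute values: rate = 0.015 × (1.0)^2
Step 3: Calculate: rate = 0.015 × 1 = 0.015 M/s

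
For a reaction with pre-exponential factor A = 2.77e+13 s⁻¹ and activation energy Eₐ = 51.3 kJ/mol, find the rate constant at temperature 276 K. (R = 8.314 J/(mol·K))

5.41e+03 s⁻¹

Step 1: Use the Arrhenius equation: k = A × exp(-Eₐ/RT)
Step 2: Convert Eₐ to J/mol: 51.3 kJ/mol = 51300 J/mol
Step 3: Calculate the exponent: -Eₐ/(RT) = -51300/(8.314 × 276) = -22.35621
Step 4: k = 2.77e+13 × exp(-22.35621)
Step 5: k = 2.77e+13 × 1.95354e-10 = 5.4113e+03 s⁻¹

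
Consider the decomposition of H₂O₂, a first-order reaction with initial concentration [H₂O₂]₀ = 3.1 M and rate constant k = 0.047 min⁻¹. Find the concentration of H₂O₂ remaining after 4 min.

2.569 M

Step 1: For a first-order reaction: [H₂O₂] = [H₂O₂]₀ × e^(-kt)
Step 2: [H₂O₂] = 3.1 × e^(-0.047 × 4)
Step 3: [H₂O₂] = 3.1 × e^(-0.188)
Step 4: [H₂O₂] = 3.1 × 0.828615 = 2.569 M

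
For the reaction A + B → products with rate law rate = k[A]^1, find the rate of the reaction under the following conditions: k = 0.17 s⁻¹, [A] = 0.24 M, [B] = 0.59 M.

0.0408 M/s

Step 1: The rate law is rate = k[A]^1
Step 2: Note that the rate does not depend on [B] (zero order in B).
Step 3: rate = 0.17 × (0.24)^1 = 0.0408 M/s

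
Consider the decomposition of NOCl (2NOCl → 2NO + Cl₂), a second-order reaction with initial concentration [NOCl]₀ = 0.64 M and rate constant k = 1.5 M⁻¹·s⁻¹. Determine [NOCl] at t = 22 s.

0.02893 M

Step 1: For a second-order reaction: 1/[NOCl] = 1/[NOCl]₀ + kt
Step 2: 1/[NOCl] = 1/0.64 + 1.5 × 22
Step 3: 1/[NOCl] = 1.562 + 33 = 34.56
Step 4: [NOCl] = 1/34.56 = 0.02893 M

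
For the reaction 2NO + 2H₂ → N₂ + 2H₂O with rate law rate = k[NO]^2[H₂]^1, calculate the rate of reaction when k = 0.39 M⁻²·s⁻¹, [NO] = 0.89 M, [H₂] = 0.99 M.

0.3058 M/s

Step 1: The rate law is rate = k[NO]^2[H₂]^1
Step 2: Substitute: rate = 0.39 × (0.89)^2 × (0.99)^1
Step 3: rate = 0.39 × 0.7921 × 0.99 = 0.30583 M/s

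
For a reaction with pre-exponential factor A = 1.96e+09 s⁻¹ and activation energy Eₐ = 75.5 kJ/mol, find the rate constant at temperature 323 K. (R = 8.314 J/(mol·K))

1.21e-03 s⁻¹

Step 1: Use the Arrhenius equation: k = A × exp(-Eₐ/RT)
Step 2: Convert Eₐ to J/mol: 75.5 kJ/mol = 75500 J/mol
Step 3: Calculate the exponent: -Eₐ/(RT) = -75500/(8.314 × 323) = -28.11476
Step 4: k = 1.96e+09 × exp(-28.11476)
Step 5: k = 1.96e+09 × 6.16474e-13 = 1.2083e-03 s⁻¹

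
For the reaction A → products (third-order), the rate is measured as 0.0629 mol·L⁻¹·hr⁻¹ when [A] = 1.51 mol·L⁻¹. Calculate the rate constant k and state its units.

0.01827 (mol·L⁻¹)⁻²·hr⁻¹

Step 1: rate = k[A]^3, so k = rate / [A]^3.
Step 2: k = 0.0629 / (1.51)^3 = 0.0629 / 3.443.
Step 3: k = 0.01827 (mol·L⁻¹)⁻²·hr⁻¹.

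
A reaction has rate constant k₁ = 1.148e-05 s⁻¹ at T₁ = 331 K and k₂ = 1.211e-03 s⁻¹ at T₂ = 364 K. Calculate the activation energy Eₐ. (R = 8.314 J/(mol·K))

141.4 kJ/mol

Step 1: Use the two-temperature Arrhenius form: ln(k₂/k₁) = -Eₐ/R × (1/T₂ - 1/T₁)
Step 2: ln(k₂/k₁) = ln(1.211e-03/1.148e-05) = ln(105.488) = 4.6586
Step 3: 1/T₂ - 1/T₁ = 1/364 - 1/331 = -2.738953e-04 K⁻¹
Step 4: Eₐ = -R × ln(k₂/k₁) / (1/T₂ - 1/T₁) = -8.314 × 4.6586 / -2.738953e-04
Step 5: Eₐ = 1.4141e+05 J/mol = 141.4 kJ/mol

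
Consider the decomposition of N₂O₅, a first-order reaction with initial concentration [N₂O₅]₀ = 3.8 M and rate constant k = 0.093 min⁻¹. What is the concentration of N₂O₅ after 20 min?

0.5916 M

Step 1: For a first-order reaction: [N₂O₅] = [N₂O₅]₀ × e^(-kt)
Step 2: [N₂O₅] = 3.8 × e^(-0.093 × 20)
Step 3: [N₂O₅] = 3.8 × e^(-1.86)
Step 4: [N₂O₅] = 3.8 × 0.155673 = 0.5916 M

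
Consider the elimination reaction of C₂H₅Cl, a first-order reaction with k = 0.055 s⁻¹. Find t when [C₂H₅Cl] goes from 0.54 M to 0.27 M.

12.6 s

Step 1: For first-order: t = ln([C₂H₅Cl]₀/[C₂H₅Cl])/k
Step 2: t = ln(0.54/0.27)/0.055
Step 3: t = ln(2)/0.055
Step 4: t = 0.6931/0.055 = 12.6 s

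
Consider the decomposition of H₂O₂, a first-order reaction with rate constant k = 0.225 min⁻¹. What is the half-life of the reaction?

3.081 min

Step 1: For a first-order reaction, t₁/₂ = ln(2)/k
Step 2: t₁/₂ = ln(2)/0.225
Step 3: t₁/₂ = 0.6931/0.225 = 3.081 min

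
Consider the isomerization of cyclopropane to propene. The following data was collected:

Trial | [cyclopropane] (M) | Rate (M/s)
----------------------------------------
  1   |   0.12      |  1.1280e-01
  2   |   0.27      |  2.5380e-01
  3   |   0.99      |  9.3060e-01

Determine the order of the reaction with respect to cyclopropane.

first order (1)

Step 1: Compare trials to find order n where rate₂/rate₁ = ([cyclopropane]₂/[cyclopropane]₁)^n
Step 2: rate₂/rate₁ = 2.5380e-01/1.1280e-01 = 2.25
Step 3: [cyclopropane]₂/[cyclopropane]₁ = 0.27/0.12 = 2.25
Step 4: n = ln(2.25)/ln(2.25) = 1.00 ≈ 1
Step 5: The reaction is first order in cyclopropane.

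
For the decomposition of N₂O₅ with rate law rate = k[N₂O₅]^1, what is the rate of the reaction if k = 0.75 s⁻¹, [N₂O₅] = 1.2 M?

0.9 M/s

Step 1: Identify the rate law: rate = k[N₂O₅]^1
Step 2: Substitute values: rate = 0.75 × (1.2)^1
Step 3: Calculate: rate = 0.75 × 1.2 = 0.9 M/s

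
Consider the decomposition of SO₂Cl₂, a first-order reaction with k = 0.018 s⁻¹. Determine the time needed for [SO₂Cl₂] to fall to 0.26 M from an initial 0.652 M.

51.08 s

Step 1: For first-order: t = ln([SO₂Cl₂]₀/[SO₂Cl₂])/k
Step 2: t = ln(0.652/0.26)/0.018
Step 3: t = ln(2.508)/0.018
Step 4: t = 0.9194/0.018 = 51.08 s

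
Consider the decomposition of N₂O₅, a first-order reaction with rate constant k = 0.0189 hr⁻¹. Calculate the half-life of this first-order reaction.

36.67 hr

Step 1: For a first-order reaction, t₁/₂ = ln(2)/k
Step 2: t₁/₂ = ln(2)/0.0189
Step 3: t₁/₂ = 0.6931/0.0189 = 36.67 hr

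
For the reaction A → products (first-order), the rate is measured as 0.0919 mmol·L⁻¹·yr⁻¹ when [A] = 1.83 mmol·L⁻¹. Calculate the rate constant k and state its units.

0.05022 yr⁻¹

Step 1: rate = k[A]^1, so k = rate / [A]^1.
Step 2: k = 0.0919 / (1.83)^1 = 0.0919 / 1.83.
Step 3: k = 0.05022 yr⁻¹.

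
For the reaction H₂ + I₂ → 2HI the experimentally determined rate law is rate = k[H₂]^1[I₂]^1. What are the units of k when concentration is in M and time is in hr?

M⁻¹·hr⁻¹

Step 1: Overall order = 1 + 1 = 2.
Step 2: rate has units M·hr⁻¹; [H₂]^1[I₂]^1 has units M^2.
Step 3: k = rate/([H₂]^1[I₂]^1), so units of k = M^(1-2)·hr⁻¹ = M⁻¹·hr⁻¹.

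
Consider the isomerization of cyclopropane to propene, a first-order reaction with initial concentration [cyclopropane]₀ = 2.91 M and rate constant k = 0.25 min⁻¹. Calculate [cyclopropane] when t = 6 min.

0.6493 M

Step 1: For a first-order reaction: [cyclopropane] = [cyclopropane]₀ × e^(-kt)
Step 2: [cyclopropane] = 2.91 × e^(-0.25 × 6)
Step 3: [cyclopropane] = 2.91 × e^(-1.5)
Step 4: [cyclopropane] = 2.91 × 0.22313 = 0.6493 M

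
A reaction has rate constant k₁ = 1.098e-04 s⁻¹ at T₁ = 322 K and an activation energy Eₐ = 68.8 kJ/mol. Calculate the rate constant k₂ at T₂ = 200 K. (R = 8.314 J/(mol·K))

1.707e-11 s⁻¹

Step 1: Use the two-temperature Arrhenius form: ln(k₂/k₁) = -Eₐ/R × (1/T₂ - 1/T₁)
Step 2: Convert Eₐ to J/mol: 68.8 kJ/mol = 68800 J/mol
Step 3: 1/T₂ - 1/T₁ = 1/200 - 1/322 = 1.894410e-03 K⁻¹
Step 4: ln(k₂/k₁) = -68800/8.314 × 1.894410e-03 = -15.67662
Step 5: k₂ = k₁ × exp(-15.67662) = 1.098e-04 × 1.55500e-07 = 1.707e-11 s⁻¹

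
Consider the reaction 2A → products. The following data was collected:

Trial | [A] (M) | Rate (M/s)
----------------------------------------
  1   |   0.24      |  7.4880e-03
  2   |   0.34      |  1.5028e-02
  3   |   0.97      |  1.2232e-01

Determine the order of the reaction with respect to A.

second order (2)

Step 1: Compare trials to find order n where rate₂/rate₁ = ([A]₂/[A]₁)^n
Step 2: rate₂/rate₁ = 1.5028e-02/7.4880e-03 = 2.007
Step 3: [A]₂/[A]₁ = 0.34/0.24 = 1.417
Step 4: n = ln(2.007)/ln(1.417) = 2.00 ≈ 2
Step 5: The reaction is second order in A.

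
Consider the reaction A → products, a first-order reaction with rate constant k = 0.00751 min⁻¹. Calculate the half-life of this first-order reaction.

92.3 min

Step 1: For a first-order reaction, t₁/₂ = ln(2)/k
Step 2: t₁/₂ = ln(2)/0.00751
Step 3: t₁/₂ = 0.6931/0.00751 = 92.3 min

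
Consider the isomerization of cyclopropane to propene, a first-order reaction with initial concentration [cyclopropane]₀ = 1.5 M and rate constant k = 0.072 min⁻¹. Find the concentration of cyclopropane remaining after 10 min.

0.7301 M

Step 1: For a first-order reaction: [cyclopropane] = [cyclopropane]₀ × e^(-kt)
Step 2: [cyclopropane] = 1.5 × e^(-0.072 × 10)
Step 3: [cyclopropane] = 1.5 × e^(-0.72)
Step 4: [cyclopropane] = 1.5 × 0.486752 = 0.7301 M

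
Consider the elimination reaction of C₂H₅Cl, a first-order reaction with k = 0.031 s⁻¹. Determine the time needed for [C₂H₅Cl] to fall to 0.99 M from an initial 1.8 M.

19.29 s

Step 1: For first-order: t = ln([C₂H₅Cl]₀/[C₂H₅Cl])/k
Step 2: t = ln(1.8/0.99)/0.031
Step 3: t = ln(1.818)/0.031
Step 4: t = 0.5978/0.031 = 19.29 s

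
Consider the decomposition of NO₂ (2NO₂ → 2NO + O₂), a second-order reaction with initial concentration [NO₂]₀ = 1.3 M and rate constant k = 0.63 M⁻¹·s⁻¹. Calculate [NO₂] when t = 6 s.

0.2198 M

Step 1: For a second-order reaction: 1/[NO₂] = 1/[NO₂]₀ + kt
Step 2: 1/[NO₂] = 1/1.3 + 0.63 × 6
Step 3: 1/[NO₂] = 0.7692 + 3.78 = 4.549
Step 4: [NO₂] = 1/4.549 = 0.2198 M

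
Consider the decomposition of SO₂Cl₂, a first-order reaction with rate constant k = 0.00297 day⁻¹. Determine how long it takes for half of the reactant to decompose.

233.4 day

Step 1: For a first-order reaction, t₁/₂ = ln(2)/k
Step 2: t₁/₂ = ln(2)/0.00297
Step 3: t₁/₂ = 0.6931/0.00297 = 233.4 day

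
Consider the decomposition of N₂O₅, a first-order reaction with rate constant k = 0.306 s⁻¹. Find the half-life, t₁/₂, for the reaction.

2.265 s

Step 1: For a first-order reaction, t₁/₂ = ln(2)/k
Step 2: t₁/₂ = ln(2)/0.306
Step 3: t₁/₂ = 0.6931/0.306 = 2.265 s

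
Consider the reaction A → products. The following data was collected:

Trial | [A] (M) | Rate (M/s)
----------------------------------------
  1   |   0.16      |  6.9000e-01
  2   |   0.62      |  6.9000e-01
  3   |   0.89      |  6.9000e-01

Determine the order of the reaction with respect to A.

zeroth order (0)

Step 1: Compare trials - when concentration changes, rate stays constant.
Step 2: rate₂/rate₁ = 6.9000e-01/6.9000e-01 = 1
Step 3: [A]₂/[A]₁ = 0.62/0.16 = 3.875
Step 4: Since rate ratio ≈ (conc ratio)^0, the reaction is zeroth order.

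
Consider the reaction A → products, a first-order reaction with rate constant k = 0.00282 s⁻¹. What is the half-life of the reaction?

245.8 s

Step 1: For a first-order reaction, t₁/₂ = ln(2)/k
Step 2: t₁/₂ = ln(2)/0.00282
Step 3: t₁/₂ = 0.6931/0.00282 = 245.8 s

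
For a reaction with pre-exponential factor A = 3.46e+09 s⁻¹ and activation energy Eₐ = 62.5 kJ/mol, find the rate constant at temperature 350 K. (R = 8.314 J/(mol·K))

1.63e+00 s⁻¹

Step 1: Use the Arrhenius equation: k = A × exp(-Eₐ/RT)
Step 2: Convert Eₐ to J/mol: 62.5 kJ/mol = 62500 J/mol
Step 3: Calculate the exponent: -Eₐ/(RT) = -62500/(8.314 × 350) = -21.47840
Step 4: k = 3.46e+09 × exp(-21.47840)
Step 5: k = 3.46e+09 × 4.69948e-10 = 1.6260e+00 s⁻¹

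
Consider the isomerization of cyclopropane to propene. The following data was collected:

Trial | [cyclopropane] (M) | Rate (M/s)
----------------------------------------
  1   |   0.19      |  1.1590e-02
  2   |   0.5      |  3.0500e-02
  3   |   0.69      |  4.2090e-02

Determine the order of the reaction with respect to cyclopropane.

first order (1)

Step 1: Compare trials to find order n where rate₂/rate₁ = ([cyclopropane]₂/[cyclopropane]₁)^n
Step 2: rate₂/rate₁ = 3.0500e-02/1.1590e-02 = 2.632
Step 3: [cyclopropane]₂/[cyclopropane]₁ = 0.5/0.19 = 2.632
Step 4: n = ln(2.632)/ln(2.632) = 1.00 ≈ 1
Step 5: The reaction is first order in cyclopropane.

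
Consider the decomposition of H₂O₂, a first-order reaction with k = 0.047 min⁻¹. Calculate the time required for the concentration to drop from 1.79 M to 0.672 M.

20.84 min

Step 1: For first-order: t = ln([H₂O₂]₀/[H₂O₂])/k
Step 2: t = ln(1.79/0.672)/0.047
Step 3: t = ln(2.664)/0.047
Step 4: t = 0.9797/0.047 = 20.84 min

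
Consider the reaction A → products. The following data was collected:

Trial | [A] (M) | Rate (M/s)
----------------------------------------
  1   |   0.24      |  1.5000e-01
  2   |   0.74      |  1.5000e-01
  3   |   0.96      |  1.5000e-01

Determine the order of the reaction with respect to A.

zeroth order (0)

Step 1: Compare trials - when concentration changes, rate stays constant.
Step 2: rate₂/rate₁ = 1.5000e-01/1.5000e-01 = 1
Step 3: [A]₂/[A]₁ = 0.74/0.24 = 3.083
Step 4: Since rate ratio ≈ (conc ratio)^0, the reaction is zeroth order.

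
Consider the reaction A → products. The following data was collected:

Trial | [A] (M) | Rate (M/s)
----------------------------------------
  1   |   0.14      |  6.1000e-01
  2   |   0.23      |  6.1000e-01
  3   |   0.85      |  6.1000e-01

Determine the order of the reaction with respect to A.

zeroth order (0)

Step 1: Compare trials - when concentration changes, rate stays constant.
Step 2: rate₂/rate₁ = 6.1000e-01/6.1000e-01 = 1
Step 3: [A]₂/[A]₁ = 0.23/0.14 = 1.643
Step 4: Since rate ratio ≈ (conc ratio)^0, the reaction is zeroth order.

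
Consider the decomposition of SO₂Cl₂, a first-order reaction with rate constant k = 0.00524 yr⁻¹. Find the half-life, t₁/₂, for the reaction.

132.3 yr

Step 1: For a first-order reaction, t₁/₂ = ln(2)/k
Step 2: t₁/₂ = ln(2)/0.00524
Step 3: t₁/₂ = 0.6931/0.00524 = 132.3 yr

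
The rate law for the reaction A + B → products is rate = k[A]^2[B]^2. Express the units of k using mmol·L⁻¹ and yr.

(mmol·L⁻¹)⁻³·yr⁻¹

Step 1: Overall order = 2 + 2 = 4.
Step 2: rate has units mmol·L⁻¹·yr⁻¹; [A]^2[B]^2 has units (mmol·L⁻¹)^4.
Step 3: k = rate/([A]^2[B]^2), so units of k = (mmol·L⁻¹)^(1-4)·yr⁻¹ = (mmol·L⁻¹)⁻³·yr⁻¹.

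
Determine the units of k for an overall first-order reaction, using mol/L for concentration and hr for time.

hr⁻¹

Step 1: For overall order n, rate = k × (concentration)^n.
Step 2: Rate has units mol/L·hr⁻¹; concentration term has units (mol/L)^1.
Step 3: k = rate / (concentration)^n, so units of k = (mol/L)^(1-1)·hr⁻¹ = hr⁻¹.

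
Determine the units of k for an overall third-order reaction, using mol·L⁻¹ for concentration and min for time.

(mol·L⁻¹)⁻²·min⁻¹

Step 1: For overall order n, rate = k × (concentration)^n.
Step 2: Rate has units mol·L⁻¹·min⁻¹; concentration term has units (mol·L⁻¹)^3.
Step 3: k = rate / (concentration)^n, so units of k = (mol·L⁻¹)^(1-3)·min⁻¹ = (mol·L⁻¹)⁻²·min⁻¹.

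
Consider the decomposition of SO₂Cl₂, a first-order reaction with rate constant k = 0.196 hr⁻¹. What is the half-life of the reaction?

3.536 hr

Step 1: For a first-order reaction, t₁/₂ = ln(2)/k
Step 2: t₁/₂ = ln(2)/0.196
Step 3: t₁/₂ = 0.6931/0.196 = 3.536 hr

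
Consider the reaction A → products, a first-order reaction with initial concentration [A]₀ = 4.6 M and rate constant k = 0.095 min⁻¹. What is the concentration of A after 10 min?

1.779 M

Step 1: For a first-order reaction: [A] = [A]₀ × e^(-kt)
Step 2: [A] = 4.6 × e^(-0.095 × 10)
Step 3: [A] = 4.6 × e^(-0.95)
Step 4: [A] = 4.6 × 0.386741 = 1.779 M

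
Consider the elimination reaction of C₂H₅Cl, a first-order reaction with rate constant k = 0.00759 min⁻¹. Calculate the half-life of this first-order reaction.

91.32 min

Step 1: For a first-order reaction, t₁/₂ = ln(2)/k
Step 2: t₁/₂ = ln(2)/0.00759
Step 3: t₁/₂ = 0.6931/0.00759 = 91.32 min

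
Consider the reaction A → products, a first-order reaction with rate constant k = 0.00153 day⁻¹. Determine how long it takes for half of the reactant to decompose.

453 day

Step 1: For a first-order reaction, t₁/₂ = ln(2)/k
Step 2: t₁/₂ = ln(2)/0.00153
Step 3: t₁/₂ = 0.6931/0.00153 = 453 day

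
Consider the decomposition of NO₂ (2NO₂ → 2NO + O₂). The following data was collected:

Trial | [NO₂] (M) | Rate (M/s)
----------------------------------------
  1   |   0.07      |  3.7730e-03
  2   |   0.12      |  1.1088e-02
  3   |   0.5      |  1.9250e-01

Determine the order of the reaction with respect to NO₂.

second order (2)

Step 1: Compare trials to find order n where rate₂/rate₁ = ([NO₂]₂/[NO₂]₁)^n
Step 2: rate₂/rate₁ = 1.1088e-02/3.7730e-03 = 2.939
Step 3: [NO₂]₂/[NO₂]₁ = 0.12/0.07 = 1.714
Step 4: n = ln(2.939)/ln(1.714) = 2.00 ≈ 2
Step 5: The reaction is second order in NO₂.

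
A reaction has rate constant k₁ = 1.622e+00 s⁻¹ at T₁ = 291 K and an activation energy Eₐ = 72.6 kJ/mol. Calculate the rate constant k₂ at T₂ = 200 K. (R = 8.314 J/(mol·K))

1.907e-06 s⁻¹

Step 1: Use the two-temperature Arrhenius form: ln(k₂/k₁) = -Eₐ/R × (1/T₂ - 1/T₁)
Step 2: Convert Eₐ to J/mol: 72.6 kJ/mol = 72600 J/mol
Step 3: 1/T₂ - 1/T₁ = 1/200 - 1/291 = 1.563574e-03 K⁻¹
Step 4: ln(k₂/k₁) = -72600/8.314 × 1.563574e-03 = -13.65353
Step 5: k₂ = k₁ × exp(-13.65353) = 1.622e+00 × 1.17584e-06 = 1.907e-06 s⁻¹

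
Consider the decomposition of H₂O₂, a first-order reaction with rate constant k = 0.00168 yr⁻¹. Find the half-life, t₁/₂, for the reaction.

412.6 yr

Step 1: For a first-order reaction, t₁/₂ = ln(2)/k
Step 2: t₁/₂ = ln(2)/0.00168
Step 3: t₁/₂ = 0.6931/0.00168 = 412.6 yr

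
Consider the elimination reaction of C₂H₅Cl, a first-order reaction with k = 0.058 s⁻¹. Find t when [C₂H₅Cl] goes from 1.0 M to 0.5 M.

11.95 s

Step 1: For first-order: t = ln([C₂H₅Cl]₀/[C₂H₅Cl])/k
Step 2: t = ln(1.0/0.5)/0.058
Step 3: t = ln(2)/0.058
Step 4: t = 0.6931/0.058 = 11.95 s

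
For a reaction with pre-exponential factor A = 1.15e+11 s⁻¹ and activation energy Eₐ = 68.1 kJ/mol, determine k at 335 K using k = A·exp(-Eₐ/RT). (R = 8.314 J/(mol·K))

2.77e+00 s⁻¹

Step 1: Use the Arrhenius equation: k = A × exp(-Eₐ/RT)
Step 2: Convert Eₐ to J/mol: 68.1 kJ/mol = 68100 J/mol
Step 3: Calculate the exponent: -Eₐ/(RT) = -68100/(8.314 × 335) = -24.45076
Step 4: k = 1.15e+11 × exp(-24.45076)
Step 5: k = 1.15e+11 × 2.40530e-11 = 2.7661e+00 s⁻¹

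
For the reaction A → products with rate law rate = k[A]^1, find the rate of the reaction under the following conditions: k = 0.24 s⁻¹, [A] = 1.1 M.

0.264 M/s

Step 1: Identify the rate law: rate = k[A]^1
Step 2: Substitute values: rate = 0.24 × (1.1)^1
Step 3: Calculate: rate = 0.24 × 1.1 = 0.264 M/s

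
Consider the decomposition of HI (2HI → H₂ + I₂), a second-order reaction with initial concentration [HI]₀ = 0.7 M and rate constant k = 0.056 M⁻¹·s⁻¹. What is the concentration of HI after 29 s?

0.3276 M

Step 1: For a second-order reaction: 1/[HI] = 1/[HI]₀ + kt
Step 2: 1/[HI] = 1/0.7 + 0.056 × 29
Step 3: 1/[HI] = 1.429 + 1.624 = 3.053
Step 4: [HI] = 1/3.053 = 0.3276 M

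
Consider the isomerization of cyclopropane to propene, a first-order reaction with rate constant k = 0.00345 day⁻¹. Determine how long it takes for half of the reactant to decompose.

200.9 day

Step 1: For a first-order reaction, t₁/₂ = ln(2)/k
Step 2: t₁/₂ = ln(2)/0.00345
Step 3: t₁/₂ = 0.6931/0.00345 = 200.9 day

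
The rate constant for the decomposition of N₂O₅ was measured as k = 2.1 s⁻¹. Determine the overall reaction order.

first order (1)

Step 1: The units of k for an nth-order reaction are (concentration)^(1-n)·(time)⁻¹.
Step 2: Here k has units s⁻¹, so the concentration exponent is 0.
Step 3: 1 - n = 0 ⇒ n = 1. The reaction is first order.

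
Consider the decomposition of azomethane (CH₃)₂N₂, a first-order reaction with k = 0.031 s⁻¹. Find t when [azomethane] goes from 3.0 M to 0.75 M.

44.72 s

Step 1: For first-order: t = ln([azomethane]₀/[azomethane])/k
Step 2: t = ln(3.0/0.75)/0.031
Step 3: t = ln(4)/0.031
Step 4: t = 1.386/0.031 = 44.72 s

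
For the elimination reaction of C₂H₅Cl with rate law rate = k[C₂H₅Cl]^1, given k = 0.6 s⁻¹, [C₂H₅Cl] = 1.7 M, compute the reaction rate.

1.02 M/s

Step 1: Identify the rate law: rate = k[C₂H₅Cl]^1
Step 2: Substitute values: rate = 0.6 × (1.7)^1
Step 3: Calculate: rate = 0.6 × 1.7 = 1.02 M/s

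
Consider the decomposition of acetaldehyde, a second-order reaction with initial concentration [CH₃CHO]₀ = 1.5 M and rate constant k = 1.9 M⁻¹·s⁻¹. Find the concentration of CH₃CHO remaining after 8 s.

0.06303 M

Step 1: For a second-order reaction: 1/[CH₃CHO] = 1/[CH₃CHO]₀ + kt
Step 2: 1/[CH₃CHO] = 1/1.5 + 1.9 × 8
Step 3: 1/[CH₃CHO] = 0.6667 + 15.2 = 15.87
Step 4: [CH₃CHO] = 1/15.87 = 0.06303 M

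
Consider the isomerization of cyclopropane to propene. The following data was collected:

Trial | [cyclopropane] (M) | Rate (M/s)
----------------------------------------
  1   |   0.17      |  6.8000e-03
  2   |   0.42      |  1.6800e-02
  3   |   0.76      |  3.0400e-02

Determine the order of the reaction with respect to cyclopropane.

first order (1)

Step 1: Compare trials to find order n where rate₂/rate₁ = ([cyclopropane]₂/[cyclopropane]₁)^n
Step 2: rate₂/rate₁ = 1.6800e-02/6.8000e-03 = 2.471
Step 3: [cyclopropane]₂/[cyclopropane]₁ = 0.42/0.17 = 2.471
Step 4: n = ln(2.471)/ln(2.471) = 1.00 ≈ 1
Step 5: The reaction is first order in cyclopropane.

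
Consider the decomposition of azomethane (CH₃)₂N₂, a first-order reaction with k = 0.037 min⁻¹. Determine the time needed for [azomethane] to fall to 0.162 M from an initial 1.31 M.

56.49 min

Step 1: For first-order: t = ln([azomethane]₀/[azomethane])/k
Step 2: t = ln(1.31/0.162)/0.037
Step 3: t = ln(8.086)/0.037
Step 4: t = 2.09/0.037 = 56.49 min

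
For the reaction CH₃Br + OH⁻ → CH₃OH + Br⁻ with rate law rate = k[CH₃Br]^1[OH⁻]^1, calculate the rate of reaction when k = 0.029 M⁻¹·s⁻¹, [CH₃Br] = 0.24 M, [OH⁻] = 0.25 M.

0.00174 M/s

Step 1: The rate law is rate = k[CH₃Br]^1[OH⁻]^1
Step 2: Substitute: rate = 0.029 × (0.24)^1 × (0.25)^1
Step 3: rate = 0.029 × 0.24 × 0.25 = 0.00174 M/s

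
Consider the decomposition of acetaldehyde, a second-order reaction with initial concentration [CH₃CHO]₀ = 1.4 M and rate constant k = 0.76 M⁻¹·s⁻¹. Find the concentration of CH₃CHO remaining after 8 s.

0.1472 M

Step 1: For a second-order reaction: 1/[CH₃CHO] = 1/[CH₃CHO]₀ + kt
Step 2: 1/[CH₃CHO] = 1/1.4 + 0.76 × 8
Step 3: 1/[CH₃CHO] = 0.7143 + 6.08 = 6.794
Step 4: [CH₃CHO] = 1/6.794 = 0.1472 M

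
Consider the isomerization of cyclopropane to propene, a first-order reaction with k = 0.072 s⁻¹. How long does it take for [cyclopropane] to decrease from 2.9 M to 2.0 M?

5.161 s

Step 1: For first-order: t = ln([cyclopropane]₀/[cyclopropane])/k
Step 2: t = ln(2.9/2.0)/0.072
Step 3: t = ln(1.45)/0.072
Step 4: t = 0.3716/0.072 = 5.161 s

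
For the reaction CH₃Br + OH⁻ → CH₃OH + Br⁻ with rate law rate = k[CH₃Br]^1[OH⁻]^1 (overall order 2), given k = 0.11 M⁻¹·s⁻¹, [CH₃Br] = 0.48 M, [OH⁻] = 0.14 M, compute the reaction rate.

0.007392 M/s

Step 1: The rate law is rate = k[CH₃Br]^1[OH⁻]^1, overall order = 1+1 = 2
Step 2: Substitute values: rate = 0.11 × (0.48)^1 × (0.14)^1
Step 3: rate = 0.11 × 0.48 × 0.14 = 0.007392 M/s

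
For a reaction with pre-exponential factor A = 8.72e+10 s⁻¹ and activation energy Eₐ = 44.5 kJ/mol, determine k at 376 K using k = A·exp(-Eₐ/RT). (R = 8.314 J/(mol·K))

5.73e+04 s⁻¹

Step 1: Use the Arrhenius equation: k = A × exp(-Eₐ/RT)
Step 2: Convert Eₐ to J/mol: 44.5 kJ/mol = 44500 J/mol
Step 3: Calculate the exponent: -Eₐ/(RT) = -44500/(8.314 × 376) = -14.23515
Step 4: k = 8.72e+10 × exp(-14.23515)
Step 5: k = 8.72e+10 × 6.57284e-07 = 5.7315e+04 s⁻¹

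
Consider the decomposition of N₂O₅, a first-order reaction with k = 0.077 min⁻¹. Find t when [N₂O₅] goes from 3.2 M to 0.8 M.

18 min

Step 1: For first-order: t = ln([N₂O₅]₀/[N₂O₅])/k
Step 2: t = ln(3.2/0.8)/0.077
Step 3: t = ln(4)/0.077
Step 4: t = 1.386/0.077 = 18 min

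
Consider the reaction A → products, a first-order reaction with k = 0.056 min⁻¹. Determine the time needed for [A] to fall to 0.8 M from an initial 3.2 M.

24.76 min

Step 1: For first-order: t = ln([A]₀/[A])/k
Step 2: t = ln(3.2/0.8)/0.056
Step 3: t = ln(4)/0.056
Step 4: t = 1.386/0.056 = 24.76 min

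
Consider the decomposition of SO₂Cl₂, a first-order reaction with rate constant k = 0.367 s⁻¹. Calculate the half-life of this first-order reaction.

1.889 s

Step 1: For a first-order reaction, t₁/₂ = ln(2)/k
Step 2: t₁/₂ = ln(2)/0.367
Step 3: t₁/₂ = 0.6931/0.367 = 1.889 s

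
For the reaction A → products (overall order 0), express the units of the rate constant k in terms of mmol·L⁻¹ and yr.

mmol·L⁻¹·yr⁻¹

Step 1: For overall order n, rate = k × (concentration)^n.
Step 2: Rate has units mmol·L⁻¹·yr⁻¹; concentration term has units (mmol·L⁻¹)^0.
Step 3: k = rate / (concentration)^n, so units of k = (mmol·L⁻¹)^(1-0)·yr⁻¹ = mmol·L⁻¹·yr⁻¹.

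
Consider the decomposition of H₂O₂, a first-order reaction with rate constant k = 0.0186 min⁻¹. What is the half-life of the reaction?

37.27 min

Step 1: For a first-order reaction, t₁/₂ = ln(2)/k
Step 2: t₁/₂ = ln(2)/0.0186
Step 3: t₁/₂ = 0.6931/0.0186 = 37.27 min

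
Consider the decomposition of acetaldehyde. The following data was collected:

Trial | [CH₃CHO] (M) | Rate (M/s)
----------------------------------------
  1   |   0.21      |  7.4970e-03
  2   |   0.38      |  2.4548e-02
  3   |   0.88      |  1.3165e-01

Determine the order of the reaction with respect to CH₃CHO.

second order (2)

Step 1: Compare trials to find order n where rate₂/rate₁ = ([CH₃CHO]₂/[CH₃CHO]₁)^n
Step 2: rate₂/rate₁ = 2.4548e-02/7.4970e-03 = 3.274
Step 3: [CH₃CHO]₂/[CH₃CHO]₁ = 0.38/0.21 = 1.81
Step 4: n = ln(3.274)/ln(1.81) = 2.00 ≈ 2
Step 5: The reaction is second order in CH₃CHO.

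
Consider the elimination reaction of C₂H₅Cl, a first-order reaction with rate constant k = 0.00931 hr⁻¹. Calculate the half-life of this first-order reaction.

74.45 hr

Step 1: For a first-order reaction, t₁/₂ = ln(2)/k
Step 2: t₁/₂ = ln(2)/0.00931
Step 3: t₁/₂ = 0.6931/0.00931 = 74.45 hr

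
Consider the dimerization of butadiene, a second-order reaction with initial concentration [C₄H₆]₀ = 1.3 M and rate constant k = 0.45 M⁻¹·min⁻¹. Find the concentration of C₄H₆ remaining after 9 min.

0.2075 M

Step 1: For a second-order reaction: 1/[C₄H₆] = 1/[C₄H₆]₀ + kt
Step 2: 1/[C₄H₆] = 1/1.3 + 0.45 × 9
Step 3: 1/[C₄H₆] = 0.7692 + 4.05 = 4.819
Step 4: [C₄H₆] = 1/4.819 = 0.2075 M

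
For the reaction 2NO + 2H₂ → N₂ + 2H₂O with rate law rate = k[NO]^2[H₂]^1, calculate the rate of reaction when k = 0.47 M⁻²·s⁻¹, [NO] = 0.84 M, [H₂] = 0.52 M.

0.1724 M/s

Step 1: The rate law is rate = k[NO]^2[H₂]^1
Step 2: Substitute: rate = 0.47 × (0.84)^2 × (0.52)^1
Step 3: rate = 0.47 × 0.7056 × 0.52 = 0.172449 M/s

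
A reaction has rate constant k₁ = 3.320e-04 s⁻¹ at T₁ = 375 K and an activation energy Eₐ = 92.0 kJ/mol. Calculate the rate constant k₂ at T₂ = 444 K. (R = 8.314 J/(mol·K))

3.256e-02 s⁻¹

Step 1: Use the two-temperature Arrhenius form: ln(k₂/k₁) = -Eₐ/R × (1/T₂ - 1/T₁)
Step 2: Convert Eₐ to J/mol: 92.0 kJ/mol = 92000 J/mol
Step 3: 1/T₂ - 1/T₁ = 1/444 - 1/375 = -4.144144e-04 K⁻¹
Step 4: ln(k₂/k₁) = -92000/8.314 × -4.144144e-04 = 4.58577
Step 5: k₂ = k₁ × exp(4.58577) = 3.320e-04 × 9.80787e+01 = 3.256e-02 s⁻¹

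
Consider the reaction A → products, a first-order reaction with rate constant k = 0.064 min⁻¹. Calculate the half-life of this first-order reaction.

10.83 min

Step 1: For a first-order reaction, t₁/₂ = ln(2)/k
Step 2: t₁/₂ = ln(2)/0.064
Step 3: t₁/₂ = 0.6931/0.064 = 10.83 min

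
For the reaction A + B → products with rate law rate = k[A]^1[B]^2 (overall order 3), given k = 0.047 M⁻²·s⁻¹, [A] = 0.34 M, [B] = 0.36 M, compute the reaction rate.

0.002071 M/s

Step 1: The rate law is rate = k[A]^1[B]^2, overall order = 1+2 = 3
Step 2: Substitute values: rate = 0.047 × (0.34)^1 × (0.36)^2
Step 3: rate = 0.047 × 0.34 × 0.1296 = 0.00207101 M/s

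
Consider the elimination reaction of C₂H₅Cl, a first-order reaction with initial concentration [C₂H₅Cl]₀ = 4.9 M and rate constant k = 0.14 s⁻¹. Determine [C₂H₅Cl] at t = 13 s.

0.7939 M

Step 1: For a first-order reaction: [C₂H₅Cl] = [C₂H₅Cl]₀ × e^(-kt)
Step 2: [C₂H₅Cl] = 4.9 × e^(-0.14 × 13)
Step 3: [C₂H₅Cl] = 4.9 × e^(-1.82)
Step 4: [C₂H₅Cl] = 4.9 × 0.162026 = 0.7939 M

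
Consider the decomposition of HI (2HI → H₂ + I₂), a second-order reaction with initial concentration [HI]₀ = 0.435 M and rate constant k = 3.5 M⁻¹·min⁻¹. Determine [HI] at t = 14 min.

0.01949 M

Step 1: For a second-order reaction: 1/[HI] = 1/[HI]₀ + kt
Step 2: 1/[HI] = 1/0.435 + 3.5 × 14
Step 3: 1/[HI] = 2.299 + 49 = 51.3
Step 4: [HI] = 1/51.3 = 0.01949 M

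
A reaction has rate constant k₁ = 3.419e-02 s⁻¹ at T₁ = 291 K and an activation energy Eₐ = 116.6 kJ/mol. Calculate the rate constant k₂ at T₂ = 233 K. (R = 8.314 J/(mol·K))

2.107e-07 s⁻¹

Step 1: Use the two-temperature Arrhenius form: ln(k₂/k₁) = -Eₐ/R × (1/T₂ - 1/T₁)
Step 2: Convert Eₐ to J/mol: 116.6 kJ/mol = 116600 J/mol
Step 3: 1/T₂ - 1/T₁ = 1/233 - 1/291 = 8.554194e-04 K⁻¹
Step 4: ln(k₂/k₁) = -116600/8.314 × 8.554194e-04 = -11.99686
Step 5: k₂ = k₁ × exp(-11.99686) = 3.419e-02 × 6.16354e-06 = 2.107e-07 s⁻¹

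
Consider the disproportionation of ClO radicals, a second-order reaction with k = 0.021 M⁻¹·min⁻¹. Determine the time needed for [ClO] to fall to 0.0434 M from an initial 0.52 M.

1006 min

Step 1: For second-order: t = (1/[ClO] - 1/[ClO]₀)/k
Step 2: t = (1/0.0434 - 1/0.52)/0.021
Step 3: t = (23.04 - 1.923)/0.021
Step 4: t = 21.12/0.021 = 1006 min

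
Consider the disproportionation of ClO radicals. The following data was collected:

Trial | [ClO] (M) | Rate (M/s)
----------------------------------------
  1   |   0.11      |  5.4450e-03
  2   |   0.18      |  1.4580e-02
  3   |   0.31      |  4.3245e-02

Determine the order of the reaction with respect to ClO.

second order (2)

Step 1: Compare trials to find order n where rate₂/rate₁ = ([ClO]₂/[ClO]₁)^n
Step 2: rate₂/rate₁ = 1.4580e-02/5.4450e-03 = 2.678
Step 3: [ClO]₂/[ClO]₁ = 0.18/0.11 = 1.636
Step 4: n = ln(2.678)/ln(1.636) = 2.00 ≈ 2
Step 5: The reaction is second order in ClO.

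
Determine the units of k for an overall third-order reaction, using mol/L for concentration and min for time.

(mol/L)⁻²·min⁻¹

Step 1: For overall order n, rate = k × (concentration)^n.
Step 2: Rate has units mol/L·min⁻¹; concentration term has units (mol/L)^3.
Step 3: k = rate / (concentration)^n, so units of k = (mol/L)^(1-3)·min⁻¹ = (mol/L)⁻²·min⁻¹.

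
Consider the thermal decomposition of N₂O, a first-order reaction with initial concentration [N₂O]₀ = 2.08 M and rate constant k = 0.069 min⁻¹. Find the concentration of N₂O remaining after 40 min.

0.1316 M

Step 1: For a first-order reaction: [N₂O] = [N₂O]₀ × e^(-kt)
Step 2: [N₂O] = 2.08 × e^(-0.069 × 40)
Step 3: [N₂O] = 2.08 × e^(-2.76)
Step 4: [N₂O] = 2.08 × 0.0632918 = 0.1316 M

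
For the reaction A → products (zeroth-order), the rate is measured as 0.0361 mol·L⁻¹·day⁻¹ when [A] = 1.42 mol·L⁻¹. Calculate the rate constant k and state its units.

0.0361 mol·L⁻¹·day⁻¹

Step 1: For a zeroth-order reaction, rate = k (independent of concentration).
Step 2: k = rate = 0.0361 mol·L⁻¹·day⁻¹.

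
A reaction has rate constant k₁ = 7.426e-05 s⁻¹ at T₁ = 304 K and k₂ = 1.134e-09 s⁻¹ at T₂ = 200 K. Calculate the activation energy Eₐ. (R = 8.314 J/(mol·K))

53.9 kJ/mol

Step 1: Use the two-temperature Arrhenius form: ln(k₂/k₁) = -Eₐ/R × (1/T₂ - 1/T₁)
Step 2: ln(k₂/k₁) = ln(1.134e-09/7.426e-05) = ln(1.52707e-05) = -11.0896
Step 3: 1/T₂ - 1/T₁ = 1/200 - 1/304 = 1.710526e-03 K⁻¹
Step 4: Eₐ = -R × ln(k₂/k₁) / (1/T₂ - 1/T₁) = -8.314 × -11.0896 / 1.710526e-03
Step 5: Eₐ = 5.3901e+04 J/mol = 53.9 kJ/mol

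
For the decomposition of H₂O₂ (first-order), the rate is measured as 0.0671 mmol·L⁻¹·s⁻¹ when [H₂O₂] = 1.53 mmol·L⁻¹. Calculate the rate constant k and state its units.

0.04386 s⁻¹

Step 1: rate = k[H₂O₂]^1, so k = rate / [H₂O₂]^1.
Step 2: k = 0.0671 / (1.53)^1 = 0.0671 / 1.53.
Step 3: k = 0.04386 s⁻¹.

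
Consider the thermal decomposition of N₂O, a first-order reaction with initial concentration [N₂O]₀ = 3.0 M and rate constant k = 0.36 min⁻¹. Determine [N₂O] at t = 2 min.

1.46 M

Step 1: For a first-order reaction: [N₂O] = [N₂O]₀ × e^(-kt)
Step 2: [N₂O] = 3.0 × e^(-0.36 × 2)
Step 3: [N₂O] = 3.0 × e^(-0.72)
Step 4: [N₂O] = 3.0 × 0.486752 = 1.46 M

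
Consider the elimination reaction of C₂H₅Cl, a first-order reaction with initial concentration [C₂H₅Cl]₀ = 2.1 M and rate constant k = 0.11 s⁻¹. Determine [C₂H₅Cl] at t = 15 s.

0.4033 M

Step 1: For a first-order reaction: [C₂H₅Cl] = [C₂H₅Cl]₀ × e^(-kt)
Step 2: [C₂H₅Cl] = 2.1 × e^(-0.11 × 15)
Step 3: [C₂H₅Cl] = 2.1 × e^(-1.65)
Step 4: [C₂H₅Cl] = 2.1 × 0.19205 = 0.4033 M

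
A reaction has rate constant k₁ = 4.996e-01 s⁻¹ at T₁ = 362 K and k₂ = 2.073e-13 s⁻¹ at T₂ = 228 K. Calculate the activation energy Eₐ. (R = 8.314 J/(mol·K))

146.0 kJ/mol

Step 1: Use the two-temperature Arrhenius form: ln(k₂/k₁) = -Eₐ/R × (1/T₂ - 1/T₁)
Step 2: ln(k₂/k₁) = ln(2.073e-13/4.996e-01) = ln(4.14932e-13) = -28.5107
Step 3: 1/T₂ - 1/T₁ = 1/228 - 1/362 = 1.623534e-03 K⁻¹
Step 4: Eₐ = -R × ln(k₂/k₁) / (1/T₂ - 1/T₁) = -8.314 × -28.5107 / 1.623534e-03
Step 5: Eₐ = 1.4600e+05 J/mol = 146.0 kJ/mol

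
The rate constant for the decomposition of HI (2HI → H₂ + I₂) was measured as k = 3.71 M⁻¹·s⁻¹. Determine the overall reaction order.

second order (2)

Step 1: The units of k for an nth-order reaction are (concentration)^(1-n)·(time)⁻¹.
Step 2: Here k has units M⁻¹·s⁻¹, so the concentration exponent is -1.
Step 3: 1 - n = -1 ⇒ n = 2. The reaction is second order.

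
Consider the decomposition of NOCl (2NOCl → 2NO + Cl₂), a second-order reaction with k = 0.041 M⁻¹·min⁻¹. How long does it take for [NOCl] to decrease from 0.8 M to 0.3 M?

50.81 min

Step 1: For second-order: t = (1/[NOCl] - 1/[NOCl]₀)/k
Step 2: t = (1/0.3 - 1/0.8)/0.041
Step 3: t = (3.333 - 1.25)/0.041
Step 4: t = 2.083/0.041 = 50.81 min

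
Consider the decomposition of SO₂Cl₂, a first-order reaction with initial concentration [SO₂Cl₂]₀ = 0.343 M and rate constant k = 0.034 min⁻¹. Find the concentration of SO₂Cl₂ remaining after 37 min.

0.09749 M

Step 1: For a first-order reaction: [SO₂Cl₂] = [SO₂Cl₂]₀ × e^(-kt)
Step 2: [SO₂Cl₂] = 0.343 × e^(-0.034 × 37)
Step 3: [SO₂Cl₂] = 0.343 × e^(-1.258)
Step 4: [SO₂Cl₂] = 0.343 × 0.284222 = 0.09749 M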